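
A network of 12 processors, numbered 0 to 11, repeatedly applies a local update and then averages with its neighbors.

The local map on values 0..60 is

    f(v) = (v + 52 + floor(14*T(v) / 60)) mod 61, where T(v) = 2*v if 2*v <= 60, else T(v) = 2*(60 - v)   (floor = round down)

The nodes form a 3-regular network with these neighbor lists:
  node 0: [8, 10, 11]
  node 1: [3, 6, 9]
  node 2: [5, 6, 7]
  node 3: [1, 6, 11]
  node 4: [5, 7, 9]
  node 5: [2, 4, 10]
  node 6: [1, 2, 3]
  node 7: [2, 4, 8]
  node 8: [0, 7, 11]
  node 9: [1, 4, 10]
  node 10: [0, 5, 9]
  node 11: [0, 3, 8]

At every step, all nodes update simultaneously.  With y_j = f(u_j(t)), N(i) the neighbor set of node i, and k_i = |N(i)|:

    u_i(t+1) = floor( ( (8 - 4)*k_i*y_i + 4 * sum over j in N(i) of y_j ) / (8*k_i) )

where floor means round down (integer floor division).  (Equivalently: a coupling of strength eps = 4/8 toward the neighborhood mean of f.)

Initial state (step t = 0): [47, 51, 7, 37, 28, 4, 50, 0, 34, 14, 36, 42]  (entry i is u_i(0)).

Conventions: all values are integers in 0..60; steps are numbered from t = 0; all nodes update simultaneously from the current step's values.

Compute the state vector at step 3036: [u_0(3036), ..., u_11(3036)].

Answer: [39, 39, 39, 39, 39, 39, 39, 39, 39, 39, 39, 39]
Key observation: The state at step 5, [39, 39, 39, 39, 39, 39, 39, 39, 39, 39, 39, 39], reappears at step 6: the system is in a cycle of period 1 from step 5 on.  Therefore the state at step 3036 equals the state at step 5 + ((3036 - 5) mod 1) = 5, which is [39, 39, 39, 39, 39, 39, 39, 39, 39, 39, 39, 39].

Derivation:
t=0: [47, 51, 7, 37, 28, 4, 50, 0, 34, 14, 36, 42]
t=1: [41, 38, 26, 41, 36, 40, 36, 37, 41, 24, 37, 40]
t=2: [39, 36, 33, 39, 36, 37, 37, 36, 39, 32, 36, 40]
t=3: [39, 37, 37, 38, 37, 37, 37, 37, 39, 37, 37, 39]
t=4: [38, 38, 38, 38, 38, 38, 38, 38, 38, 38, 38, 39]
t=5: [39, 39, 39, 39, 39, 39, 39, 39, 39, 39, 39, 39]
t=6: [39, 39, 39, 39, 39, 39, 39, 39, 39, 39, 39, 39]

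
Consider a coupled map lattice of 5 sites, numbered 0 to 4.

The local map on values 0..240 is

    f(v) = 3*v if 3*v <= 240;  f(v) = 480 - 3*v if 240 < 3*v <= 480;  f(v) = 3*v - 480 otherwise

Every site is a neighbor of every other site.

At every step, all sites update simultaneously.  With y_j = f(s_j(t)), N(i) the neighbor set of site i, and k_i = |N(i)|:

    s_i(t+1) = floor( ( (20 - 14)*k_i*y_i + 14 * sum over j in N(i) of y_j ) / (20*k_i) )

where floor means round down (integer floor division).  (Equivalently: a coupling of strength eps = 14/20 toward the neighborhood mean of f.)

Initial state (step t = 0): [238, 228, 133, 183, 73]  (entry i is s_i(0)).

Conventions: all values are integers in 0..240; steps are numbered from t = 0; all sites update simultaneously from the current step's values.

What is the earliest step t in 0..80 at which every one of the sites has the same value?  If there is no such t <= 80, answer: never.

Answer: 4
Key observation: Synchronization is absorbing here: once all sites are equal they stay equal, and step 4 is the first all-equal step.

Derivation:
t=0: [238, 228, 133, 183, 73]  (not all equal)
t=1: [170, 166, 151, 149, 168]  (not all equal)
t=2: [26, 25, 26, 27, 26]  (not all equal)
t=3: [78, 77, 78, 78, 78]  (not all equal)
t=4: [233, 233, 233, 233, 233]  (all equal)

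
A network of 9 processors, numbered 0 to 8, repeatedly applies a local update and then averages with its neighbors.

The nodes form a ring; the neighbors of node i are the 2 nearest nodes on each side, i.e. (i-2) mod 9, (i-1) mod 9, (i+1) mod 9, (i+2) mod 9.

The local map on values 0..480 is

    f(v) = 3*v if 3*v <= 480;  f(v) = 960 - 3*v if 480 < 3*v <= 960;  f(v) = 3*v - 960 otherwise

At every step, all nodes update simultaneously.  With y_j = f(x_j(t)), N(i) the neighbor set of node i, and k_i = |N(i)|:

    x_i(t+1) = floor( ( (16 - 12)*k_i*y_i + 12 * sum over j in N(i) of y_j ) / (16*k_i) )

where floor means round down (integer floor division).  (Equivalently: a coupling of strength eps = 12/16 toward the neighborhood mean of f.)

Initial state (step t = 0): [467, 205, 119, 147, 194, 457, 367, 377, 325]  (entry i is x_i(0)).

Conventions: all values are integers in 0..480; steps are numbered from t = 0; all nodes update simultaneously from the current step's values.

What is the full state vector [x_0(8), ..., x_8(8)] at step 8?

Answer: [155, 177, 192, 199, 192, 177, 155, 144, 144]

Derivation:
t=0: [467, 205, 119, 147, 194, 457, 367, 377, 325]
t=1: [276, 321, 390, 389, 347, 314, 218, 231, 209]
t=2: [185, 166, 131, 110, 159, 165, 207, 214, 216]
t=3: [379, 385, 412, 419, 405, 390, 379, 364, 363]
t=4: [181, 213, 242, 249, 243, 213, 180, 162, 159]
t=5: [386, 331, 280, 260, 280, 331, 386, 425, 425]
t=6: [196, 160, 129, 102, 129, 160, 196, 218, 218]
t=7: [370, 377, 386, 401, 386, 377, 370, 363, 363]
t=8: [155, 177, 192, 199, 192, 177, 155, 144, 144]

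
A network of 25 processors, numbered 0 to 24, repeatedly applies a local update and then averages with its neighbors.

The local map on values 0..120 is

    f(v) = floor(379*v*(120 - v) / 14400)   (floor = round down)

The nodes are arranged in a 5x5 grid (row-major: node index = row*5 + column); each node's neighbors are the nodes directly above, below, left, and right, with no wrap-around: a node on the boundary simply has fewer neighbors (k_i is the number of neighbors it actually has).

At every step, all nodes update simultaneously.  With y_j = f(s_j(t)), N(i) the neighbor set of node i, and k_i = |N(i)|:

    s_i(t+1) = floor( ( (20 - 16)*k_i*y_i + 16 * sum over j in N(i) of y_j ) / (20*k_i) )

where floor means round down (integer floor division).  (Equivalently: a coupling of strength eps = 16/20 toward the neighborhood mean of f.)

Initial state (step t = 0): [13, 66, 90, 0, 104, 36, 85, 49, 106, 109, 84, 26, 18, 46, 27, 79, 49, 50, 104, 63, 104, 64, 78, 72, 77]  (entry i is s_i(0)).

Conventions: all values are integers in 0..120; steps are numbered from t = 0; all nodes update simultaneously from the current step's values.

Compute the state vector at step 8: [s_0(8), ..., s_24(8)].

Answer: [92, 91, 91, 90, 90, 91, 91, 90, 90, 90, 90, 90, 90, 89, 90, 89, 89, 89, 89, 89, 89, 88, 88, 88, 89]

Derivation:
t=0: [13, 66, 90, 0, 104, 36, 85, 49, 106, 109, 84, 26, 18, 46, 27, 79, 49, 50, 104, 63, 104, 64, 78, 72, 77]
t=1: [76, 67, 63, 40, 21, 67, 81, 65, 50, 45, 76, 72, 76, 57, 70, 73, 85, 72, 81, 71, 80, 77, 90, 75, 91]
t=2: [92, 89, 91, 80, 79, 87, 90, 90, 90, 81, 90, 85, 91, 89, 91, 84, 87, 82, 89, 83, 87, 79, 84, 77, 85]
t=3: [72, 69, 74, 76, 83, 70, 73, 70, 76, 76, 76, 72, 74, 70, 76, 74, 79, 75, 78, 74, 80, 78, 83, 78, 82]
t=4: [91, 90, 90, 86, 86, 89, 91, 89, 89, 85, 89, 88, 90, 88, 89, 86, 87, 85, 88, 86, 86, 83, 85, 83, 86]
t=5: [71, 69, 72, 73, 76, 70, 71, 71, 74, 74, 73, 72, 73, 72, 75, 74, 76, 75, 76, 74, 77, 77, 79, 76, 77]
t=6: [91, 90, 90, 89, 89, 90, 91, 90, 89, 88, 90, 89, 89, 89, 89, 88, 88, 87, 88, 87, 87, 86, 87, 86, 88]
t=7: [70, 69, 71, 71, 72, 69, 70, 71, 72, 72, 72, 71, 72, 72, 73, 73, 74, 74, 74, 73, 75, 74, 75, 74, 75]
t=8: [92, 91, 91, 90, 90, 91, 91, 90, 90, 90, 90, 90, 90, 89, 90, 89, 89, 89, 89, 89, 89, 88, 88, 88, 89]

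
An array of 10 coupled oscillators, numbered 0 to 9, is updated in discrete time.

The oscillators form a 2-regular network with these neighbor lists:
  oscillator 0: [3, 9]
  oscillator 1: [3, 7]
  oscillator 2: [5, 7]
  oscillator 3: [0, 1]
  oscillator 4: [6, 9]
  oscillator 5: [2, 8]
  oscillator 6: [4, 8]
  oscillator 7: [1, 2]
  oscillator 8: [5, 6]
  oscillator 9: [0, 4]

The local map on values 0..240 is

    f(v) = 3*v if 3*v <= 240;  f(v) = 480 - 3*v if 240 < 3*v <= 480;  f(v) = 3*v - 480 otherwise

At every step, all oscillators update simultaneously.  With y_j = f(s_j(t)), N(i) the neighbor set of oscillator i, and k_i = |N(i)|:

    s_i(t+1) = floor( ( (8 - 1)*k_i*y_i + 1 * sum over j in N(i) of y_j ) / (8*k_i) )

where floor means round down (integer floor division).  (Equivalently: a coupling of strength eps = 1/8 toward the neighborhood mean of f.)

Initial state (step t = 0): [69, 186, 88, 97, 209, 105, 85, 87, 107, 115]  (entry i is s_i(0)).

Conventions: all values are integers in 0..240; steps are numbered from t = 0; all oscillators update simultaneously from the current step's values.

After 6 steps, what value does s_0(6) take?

Simulating step by step:
t=0: [69, 186, 88, 97, 209, 105, 85, 87, 107, 115]
t=1: [201, 93, 213, 183, 151, 167, 216, 210, 163, 140]
t=2: [115, 189, 149, 80, 37, 28, 149, 153, 19, 61]
t=3: [144, 92, 35, 223, 110, 79, 39, 25, 57, 175]
t=4: [56, 195, 111, 181, 141, 224, 122, 84, 171, 51]
t=5: [160, 110, 154, 72, 66, 179, 105, 215, 48, 147]
t=6: [15, 155, 29, 198, 186, 60, 165, 154, 139, 46]

Answer: s_0(6) = 15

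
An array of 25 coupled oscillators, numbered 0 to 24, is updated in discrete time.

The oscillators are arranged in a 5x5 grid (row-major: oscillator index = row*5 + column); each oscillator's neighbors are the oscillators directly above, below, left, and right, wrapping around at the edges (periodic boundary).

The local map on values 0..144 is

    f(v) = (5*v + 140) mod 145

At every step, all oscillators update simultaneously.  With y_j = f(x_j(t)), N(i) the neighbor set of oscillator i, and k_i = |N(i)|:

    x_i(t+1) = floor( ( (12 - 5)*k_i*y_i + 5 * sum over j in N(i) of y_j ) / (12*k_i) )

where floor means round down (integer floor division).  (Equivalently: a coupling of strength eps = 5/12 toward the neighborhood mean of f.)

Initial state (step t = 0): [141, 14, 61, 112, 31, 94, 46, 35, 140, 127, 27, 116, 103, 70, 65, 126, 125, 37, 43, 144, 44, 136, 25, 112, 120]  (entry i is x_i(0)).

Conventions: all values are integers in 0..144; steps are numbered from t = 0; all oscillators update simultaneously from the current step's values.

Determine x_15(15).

Answer: x_15(15) = 98

Derivation:
t=0: [141, 14, 61, 112, 31, 94, 46, 35, 140, 127, 27, 116, 103, 70, 65, 126, 125, 37, 43, 144, 44, 136, 25, 112, 120]
t=1: [87, 69, 40, 96, 34, 57, 73, 43, 93, 47, 101, 115, 70, 61, 56, 65, 56, 51, 73, 94, 69, 86, 97, 103, 43]
t=2: [108, 70, 50, 41, 46, 116, 80, 58, 35, 81, 82, 112, 64, 35, 95, 46, 118, 92, 63, 48, 67, 107, 64, 66, 56]
t=3: [91, 73, 86, 57, 87, 126, 108, 108, 48, 93, 106, 96, 46, 25, 55, 72, 35, 19, 29, 80, 65, 68, 40, 44, 101]
t=4: [38, 71, 115, 124, 106, 50, 84, 100, 92, 56, 81, 54, 83, 115, 108, 63, 39, 83, 121, 102, 37, 44, 64, 81, 73]
t=5: [53, 73, 97, 57, 81, 100, 108, 76, 49, 108, 99, 111, 115, 105, 104, 38, 60, 91, 56, 62, 41, 58, 59, 79, 72]
t=6: [97, 82, 56, 115, 107, 73, 92, 88, 97, 94, 62, 97, 110, 95, 73, 36, 35, 36, 98, 41, 69, 95, 31, 92, 67]
t=7: [60, 91, 102, 108, 81, 52, 35, 31, 47, 46, 31, 43, 75, 49, 54, 32, 29, 37, 43, 51, 44, 40, 25, 35, 46]
t=8: [34, 24, 65, 88, 91, 76, 34, 30, 78, 90, 34, 63, 67, 91, 99, 39, 98, 62, 65, 89, 55, 65, 88, 52, 78]
t=9: [47, 77, 29, 26, 21, 56, 34, 19, 58, 31, 33, 25, 28, 31, 37, 47, 40, 21, 32, 26, 92, 47, 19, 77, 81]
t=10: [85, 86, 122, 121, 92, 88, 56, 97, 105, 45, 47, 92, 111, 36, 36, 71, 69, 88, 39, 97, 49, 75, 95, 87, 99]
t=11: [101, 116, 39, 39, 40, 43, 96, 63, 67, 57, 61, 51, 76, 46, 41, 63, 45, 25, 48, 46, 89, 79, 45, 97, 63]
t=12: [65, 107, 55, 45, 56, 63, 57, 33, 52, 100, 31, 83, 83, 74, 63, 29, 79, 103, 86, 65, 24, 89, 76, 50, 30]
t=13: [55, 86, 101, 92, 93, 35, 104, 59, 87, 64, 34, 107, 99, 83, 29, 107, 93, 89, 107, 48, 85, 44, 81, 89, 39]
t=14: [105, 114, 65, 36, 36, 40, 73, 35, 98, 48, 48, 74, 55, 114, 108, 83, 42, 32, 78, 91, 110, 82, 79, 31, 52]
t=15: [82, 107, 47, 29, 50, 64, 70, 43, 57, 76, 88, 79, 97, 114, 92, 98, 68, 45, 72, 53, 108, 108, 75, 37, 80]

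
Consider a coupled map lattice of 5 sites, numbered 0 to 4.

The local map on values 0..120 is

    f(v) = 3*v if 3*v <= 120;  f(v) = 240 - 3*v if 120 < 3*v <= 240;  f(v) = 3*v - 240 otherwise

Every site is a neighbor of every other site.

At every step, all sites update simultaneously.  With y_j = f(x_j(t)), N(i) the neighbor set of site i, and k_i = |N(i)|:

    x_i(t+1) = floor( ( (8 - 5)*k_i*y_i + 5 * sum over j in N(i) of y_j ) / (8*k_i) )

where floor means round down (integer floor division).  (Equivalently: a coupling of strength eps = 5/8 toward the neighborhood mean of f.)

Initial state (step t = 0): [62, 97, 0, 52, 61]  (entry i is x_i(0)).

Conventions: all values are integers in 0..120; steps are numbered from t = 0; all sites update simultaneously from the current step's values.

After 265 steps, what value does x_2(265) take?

Simulating step by step:
t=0: [62, 97, 0, 52, 61]
t=1: [50, 49, 38, 56, 50]
t=2: [91, 92, 96, 87, 91]
t=3: [33, 34, 37, 31, 33]
t=4: [100, 101, 103, 99, 100]
t=5: [61, 62, 63, 60, 61]
t=6: [56, 55, 54, 56, 56]
t=7: [73, 74, 74, 73, 73]
t=8: [20, 19, 19, 20, 20]
t=9: [59, 58, 58, 59, 59]
t=10: [63, 64, 64, 63, 63]
t=11: [50, 49, 49, 50, 50]
t=12: [90, 91, 91, 90, 90]
t=13: [30, 31, 31, 30, 30]
t=14: [90, 91, 91, 90, 90]

Answer: x_2(265) = 31
Key observation: The state at step 12, [90, 91, 91, 90, 90], reappears at step 14: the system is in a cycle of period 2 from step 12 on.  Therefore the state at step 265 equals the state at step 12 + ((265 - 12) mod 2) = 13, which is [30, 31, 31, 30, 30].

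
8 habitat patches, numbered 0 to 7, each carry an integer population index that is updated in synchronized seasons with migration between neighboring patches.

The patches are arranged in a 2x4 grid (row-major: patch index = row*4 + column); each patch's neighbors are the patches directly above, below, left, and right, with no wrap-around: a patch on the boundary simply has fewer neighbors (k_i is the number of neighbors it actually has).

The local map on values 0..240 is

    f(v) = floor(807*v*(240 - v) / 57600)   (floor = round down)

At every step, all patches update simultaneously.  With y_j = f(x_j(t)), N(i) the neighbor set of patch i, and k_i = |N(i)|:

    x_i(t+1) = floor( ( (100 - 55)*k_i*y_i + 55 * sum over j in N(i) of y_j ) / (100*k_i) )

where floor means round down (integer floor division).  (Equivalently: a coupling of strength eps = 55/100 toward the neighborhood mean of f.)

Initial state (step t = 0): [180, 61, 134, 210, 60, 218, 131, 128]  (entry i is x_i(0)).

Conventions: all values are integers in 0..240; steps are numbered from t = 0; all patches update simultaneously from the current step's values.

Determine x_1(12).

Simulating step by step:
t=0: [180, 61, 134, 210, 60, 218, 131, 128]
t=1: [151, 144, 170, 149, 127, 122, 175, 169]
t=2: [192, 188, 173, 176, 197, 191, 169, 171]
t=3: [127, 138, 157, 160, 124, 136, 159, 163]
t=4: [199, 195, 183, 178, 200, 195, 182, 177]
t=5: [115, 124, 143, 152, 115, 124, 143, 152]
t=6: [201, 199, 194, 188, 201, 199, 194, 188]
t=7: [110, 115, 125, 132, 110, 115, 125, 132]
t=8: [200, 200, 200, 199, 200, 200, 200, 199]
t=9: [112, 112, 112, 113, 112, 112, 112, 113]
t=10: [200, 200, 200, 200, 200, 200, 200, 200]
t=11: [112, 112, 112, 112, 112, 112, 112, 112]
t=12: [200, 200, 200, 200, 200, 200, 200, 200]

Answer: x_1(12) = 200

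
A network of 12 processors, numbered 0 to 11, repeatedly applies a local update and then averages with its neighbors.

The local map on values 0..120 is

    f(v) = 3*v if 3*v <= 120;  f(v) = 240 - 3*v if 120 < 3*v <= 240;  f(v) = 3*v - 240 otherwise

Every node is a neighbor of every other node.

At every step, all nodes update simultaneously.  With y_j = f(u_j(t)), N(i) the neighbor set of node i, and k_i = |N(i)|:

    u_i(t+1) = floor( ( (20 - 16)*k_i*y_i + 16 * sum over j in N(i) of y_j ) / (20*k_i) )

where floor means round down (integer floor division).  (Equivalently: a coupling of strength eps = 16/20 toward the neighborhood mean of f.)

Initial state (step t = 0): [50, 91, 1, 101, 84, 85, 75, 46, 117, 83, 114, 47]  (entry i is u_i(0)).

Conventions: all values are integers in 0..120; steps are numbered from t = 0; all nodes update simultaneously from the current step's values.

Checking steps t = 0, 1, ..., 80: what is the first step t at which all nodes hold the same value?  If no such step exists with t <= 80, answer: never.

Simulating step by step:
t=0: [50, 91, 1, 101, 84, 85, 75, 46, 117, 83, 114, 47]  (not all equal)
t=1: [59, 51, 47, 55, 49, 49, 49, 60, 61, 48, 60, 60]  (not all equal)
t=2: [76, 79, 80, 77, 79, 79, 79, 75, 75, 80, 75, 75]  (not all equal)
t=3: [8, 7, 6, 7, 7, 7, 7, 8, 8, 6, 8, 8]  (not all equal)
t=4: [22, 21, 21, 21, 21, 21, 21, 22, 22, 21, 22, 22]  (not all equal)
t=5: [64, 64, 64, 64, 64, 64, 64, 64, 64, 64, 64, 64]  (all equal)

Answer: 5
Key observation: Synchronization is absorbing here: once all nodes are equal they stay equal, and step 5 is the first all-equal step.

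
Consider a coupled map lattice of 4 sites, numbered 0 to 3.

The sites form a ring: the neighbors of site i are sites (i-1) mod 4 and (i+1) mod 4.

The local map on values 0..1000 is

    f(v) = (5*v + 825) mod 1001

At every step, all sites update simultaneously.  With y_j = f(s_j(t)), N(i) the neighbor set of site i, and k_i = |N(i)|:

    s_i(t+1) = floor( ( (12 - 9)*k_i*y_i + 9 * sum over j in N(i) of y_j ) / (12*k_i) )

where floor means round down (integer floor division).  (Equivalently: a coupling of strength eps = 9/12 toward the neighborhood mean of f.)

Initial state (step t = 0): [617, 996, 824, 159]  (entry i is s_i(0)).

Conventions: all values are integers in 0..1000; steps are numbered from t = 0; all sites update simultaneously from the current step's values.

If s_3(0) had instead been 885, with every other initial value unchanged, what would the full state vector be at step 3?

Simulating step by step:
t=0: [617, 996, 824, 885]
t=1: [618, 893, 627, 754]
t=2: [556, 772, 567, 848]
t=3: [428, 642, 442, 487]

Answer: [428, 642, 442, 487]
Key observation: This trace re-runs the system from the modified initial state.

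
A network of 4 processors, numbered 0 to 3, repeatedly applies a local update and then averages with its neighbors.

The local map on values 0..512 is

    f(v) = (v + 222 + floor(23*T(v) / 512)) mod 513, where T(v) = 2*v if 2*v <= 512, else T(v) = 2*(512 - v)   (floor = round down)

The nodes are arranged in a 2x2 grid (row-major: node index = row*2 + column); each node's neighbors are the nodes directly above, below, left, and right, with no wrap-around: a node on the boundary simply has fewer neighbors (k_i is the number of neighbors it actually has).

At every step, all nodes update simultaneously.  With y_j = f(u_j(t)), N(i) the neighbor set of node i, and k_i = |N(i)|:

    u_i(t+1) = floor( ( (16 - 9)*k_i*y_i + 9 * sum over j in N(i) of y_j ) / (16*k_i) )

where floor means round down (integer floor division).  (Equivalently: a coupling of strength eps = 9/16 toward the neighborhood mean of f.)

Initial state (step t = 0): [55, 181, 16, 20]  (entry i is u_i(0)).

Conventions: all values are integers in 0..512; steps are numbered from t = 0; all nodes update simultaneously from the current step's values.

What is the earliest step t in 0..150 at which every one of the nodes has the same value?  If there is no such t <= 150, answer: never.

Simulating step by step:
t=0: [55, 181, 16, 20]  (not all equal)
t=1: [308, 330, 251, 291]  (not all equal)
t=2: [170, 39, 231, 163]  (not all equal)
t=3: [385, 342, 433, 381]  (not all equal)
t=4: [106, 86, 123, 104]  (not all equal)
t=5: [336, 326, 344, 335]  (not all equal)
t=6: [59, 55, 63, 59]  (not all equal)
t=7: [285, 283, 287, 285]  (not all equal)
t=8: [14, 13, 14, 14]  (not all equal)
t=9: [236, 236, 237, 236]  (not all equal)
t=10: [479, 479, 479, 479]  (all equal)

Answer: 10
Key observation: Synchronization is absorbing here: once all nodes are equal they stay equal, and step 10 is the first all-equal step.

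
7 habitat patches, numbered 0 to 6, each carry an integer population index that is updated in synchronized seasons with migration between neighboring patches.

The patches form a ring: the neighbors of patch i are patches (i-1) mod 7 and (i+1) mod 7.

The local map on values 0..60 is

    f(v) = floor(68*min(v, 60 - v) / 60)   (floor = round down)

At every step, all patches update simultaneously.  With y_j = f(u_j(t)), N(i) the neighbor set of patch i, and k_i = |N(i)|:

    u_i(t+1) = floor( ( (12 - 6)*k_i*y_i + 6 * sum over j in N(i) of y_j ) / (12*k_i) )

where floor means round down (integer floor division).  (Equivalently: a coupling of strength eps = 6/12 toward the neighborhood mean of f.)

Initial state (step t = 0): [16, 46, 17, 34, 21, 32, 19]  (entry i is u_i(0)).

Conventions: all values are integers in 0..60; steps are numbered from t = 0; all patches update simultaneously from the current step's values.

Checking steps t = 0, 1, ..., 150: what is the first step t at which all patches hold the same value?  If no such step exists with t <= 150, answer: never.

Simulating step by step:
t=0: [16, 46, 17, 34, 21, 32, 19]  (not all equal)
t=1: [18, 16, 20, 25, 26, 26, 22]  (not all equal)
t=2: [20, 19, 22, 26, 28, 27, 24]  (not all equal)
t=3: [23, 22, 24, 28, 30, 29, 26]  (not all equal)
t=4: [26, 25, 27, 30, 32, 31, 29]  (not all equal)
t=5: [29, 28, 30, 32, 32, 31, 31]  (not all equal)
t=6: [31, 32, 32, 31, 31, 31, 32]  (not all equal)
t=7: [31, 31, 31, 31, 32, 31, 31]  (not all equal)
t=8: [32, 32, 32, 31, 31, 31, 32]  (not all equal)
t=9: [31, 31, 31, 31, 32, 31, 31]  (not all equal)

Answer: never
Key observation: The state at step 7 reappears at step 9 — the system is in a cycle of period 2 from step 7 on.  No step 0..9 is synchronized, and the cycle repeats forever, so no step up to 150 (or ever) has all patches equal.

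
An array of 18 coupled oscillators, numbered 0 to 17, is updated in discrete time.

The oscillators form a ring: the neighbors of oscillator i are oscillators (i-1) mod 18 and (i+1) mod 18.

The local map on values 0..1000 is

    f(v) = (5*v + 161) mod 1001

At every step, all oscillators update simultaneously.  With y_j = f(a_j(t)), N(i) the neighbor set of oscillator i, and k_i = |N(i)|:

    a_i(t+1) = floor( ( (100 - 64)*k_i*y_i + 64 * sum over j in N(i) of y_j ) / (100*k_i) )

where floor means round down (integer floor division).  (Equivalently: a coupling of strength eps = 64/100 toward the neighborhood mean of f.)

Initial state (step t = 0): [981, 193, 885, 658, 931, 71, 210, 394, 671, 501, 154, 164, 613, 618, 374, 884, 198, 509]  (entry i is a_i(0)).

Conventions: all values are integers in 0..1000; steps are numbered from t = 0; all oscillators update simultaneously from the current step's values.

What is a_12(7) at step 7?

Answer: a_12(7) = 284

Derivation:
t=0: [981, 193, 885, 658, 931, 71, 210, 394, 671, 501, 154, 164, 613, 618, 374, 884, 198, 509]
t=1: [287, 250, 392, 607, 600, 512, 282, 277, 438, 701, 861, 722, 473, 169, 274, 265, 463, 320]
t=2: [588, 376, 235, 158, 348, 491, 609, 490, 512, 498, 624, 592, 436, 339, 347, 495, 569, 615]
t=3: [122, 152, 437, 737, 824, 574, 464, 514, 661, 552, 345, 239, 433, 702, 798, 515, 278, 116]
t=4: [809, 688, 688, 502, 378, 252, 414, 563, 694, 762, 726, 514, 444, 391, 501, 487, 670, 689]
t=5: [457, 471, 620, 447, 366, 240, 528, 624, 847, 801, 826, 635, 406, 374, 465, 588, 565, 444]
t=6: [445, 409, 383, 541, 597, 702, 491, 481, 281, 275, 261, 272, 183, 225, 214, 505, 506, 593]
t=7: [242, 220, 368, 380, 541, 482, 615, 580, 555, 522, 505, 360, 284, 200, 392, 540, 506, 387]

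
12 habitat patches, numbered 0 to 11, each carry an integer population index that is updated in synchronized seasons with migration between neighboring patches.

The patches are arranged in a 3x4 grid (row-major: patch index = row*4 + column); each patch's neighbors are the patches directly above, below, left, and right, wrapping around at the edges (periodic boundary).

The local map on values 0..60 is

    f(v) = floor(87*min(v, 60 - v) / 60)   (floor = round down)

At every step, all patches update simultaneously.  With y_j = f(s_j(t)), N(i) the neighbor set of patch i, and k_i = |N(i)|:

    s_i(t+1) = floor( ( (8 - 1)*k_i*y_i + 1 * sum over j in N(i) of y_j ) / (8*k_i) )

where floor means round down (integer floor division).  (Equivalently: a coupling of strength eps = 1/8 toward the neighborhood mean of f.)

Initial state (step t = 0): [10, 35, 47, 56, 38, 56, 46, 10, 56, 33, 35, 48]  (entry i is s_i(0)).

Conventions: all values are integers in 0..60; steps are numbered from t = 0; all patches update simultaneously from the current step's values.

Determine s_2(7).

Answer: s_2(7) = 41

Derivation:
t=0: [10, 35, 47, 56, 38, 56, 46, 10, 56, 33, 35, 48]
t=1: [14, 33, 18, 6, 28, 8, 19, 14, 7, 36, 34, 16]
t=2: [20, 36, 26, 9, 36, 14, 26, 20, 12, 32, 35, 22]
t=3: [28, 33, 36, 15, 32, 22, 36, 28, 19, 38, 36, 30]
t=4: [38, 38, 33, 23, 39, 31, 34, 39, 28, 31, 34, 41]
t=5: [31, 31, 38, 32, 30, 41, 37, 30, 39, 41, 36, 28]
t=6: [41, 40, 31, 39, 42, 28, 33, 42, 31, 27, 33, 39]
t=7: [27, 30, 41, 30, 26, 39, 38, 26, 40, 38, 38, 30]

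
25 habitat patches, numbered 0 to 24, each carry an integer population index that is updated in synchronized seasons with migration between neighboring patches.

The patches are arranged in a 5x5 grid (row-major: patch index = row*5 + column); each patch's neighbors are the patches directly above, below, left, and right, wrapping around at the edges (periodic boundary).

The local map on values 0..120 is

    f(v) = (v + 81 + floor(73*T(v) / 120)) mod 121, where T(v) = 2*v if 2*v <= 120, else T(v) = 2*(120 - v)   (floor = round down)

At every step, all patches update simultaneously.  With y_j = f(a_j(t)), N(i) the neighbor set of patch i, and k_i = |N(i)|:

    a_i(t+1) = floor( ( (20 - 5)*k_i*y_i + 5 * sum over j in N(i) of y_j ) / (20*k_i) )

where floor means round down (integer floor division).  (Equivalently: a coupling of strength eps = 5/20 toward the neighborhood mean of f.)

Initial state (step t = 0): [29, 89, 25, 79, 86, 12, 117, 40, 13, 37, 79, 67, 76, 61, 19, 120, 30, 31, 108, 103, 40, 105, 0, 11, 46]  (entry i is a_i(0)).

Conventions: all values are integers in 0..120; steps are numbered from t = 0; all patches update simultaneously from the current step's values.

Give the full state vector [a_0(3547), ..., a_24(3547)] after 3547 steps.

Simulating step by step:
t=0: [29, 89, 25, 79, 86, 12, 117, 40, 13, 37, 79, 67, 76, 61, 19, 120, 30, 31, 108, 103, 40, 105, 0, 11, 46]
t=1: [38, 77, 30, 85, 78, 94, 80, 54, 98, 50, 83, 85, 82, 86, 20, 75, 37, 38, 80, 76, 51, 77, 75, 98, 65]
t=2: [54, 82, 41, 82, 85, 81, 87, 77, 83, 68, 82, 84, 84, 81, 23, 85, 50, 52, 85, 83, 74, 85, 81, 85, 89]
t=3: [81, 84, 59, 85, 86, 87, 87, 86, 88, 85, 83, 86, 86, 83, 29, 86, 73, 77, 86, 82, 87, 86, 84, 87, 86]
t=4: [87, 87, 89, 87, 87, 87, 87, 87, 86, 83, 83, 87, 87, 83, 39, 87, 89, 88, 87, 83, 87, 87, 87, 87, 87]
t=5: [87, 86, 86, 86, 87, 87, 87, 86, 87, 85, 85, 87, 87, 85, 56, 87, 86, 86, 87, 85, 87, 86, 86, 87, 87]
t=6: [87, 87, 87, 87, 87, 87, 87, 87, 87, 86, 86, 87, 87, 86, 84, 87, 87, 87, 87, 86, 87, 87, 87, 87, 87]
t=7: [87, 87, 87, 87, 87, 87, 87, 87, 87, 87, 87, 87, 87, 87, 87, 87, 87, 87, 87, 87, 87, 87, 87, 87, 87]
t=8: [87, 87, 87, 87, 87, 87, 87, 87, 87, 87, 87, 87, 87, 87, 87, 87, 87, 87, 87, 87, 87, 87, 87, 87, 87]

Answer: [87, 87, 87, 87, 87, 87, 87, 87, 87, 87, 87, 87, 87, 87, 87, 87, 87, 87, 87, 87, 87, 87, 87, 87, 87]
Key observation: The state at step 7, [87, 87, 87, 87, 87, 87, 87, 87, 87, 87, 87, 87, 87, 87, 87, 87, 87, 87, 87, 87, 87, 87, 87, 87, 87], reappears at step 8: the system is in a cycle of period 1 from step 7 on.  Therefore the state at step 3547 equals the state at step 7 + ((3547 - 7) mod 1) = 7, which is [87, 87, 87, 87, 87, 87, 87, 87, 87, 87, 87, 87, 87, 87, 87, 87, 87, 87, 87, 87, 87, 87, 87, 87, 87].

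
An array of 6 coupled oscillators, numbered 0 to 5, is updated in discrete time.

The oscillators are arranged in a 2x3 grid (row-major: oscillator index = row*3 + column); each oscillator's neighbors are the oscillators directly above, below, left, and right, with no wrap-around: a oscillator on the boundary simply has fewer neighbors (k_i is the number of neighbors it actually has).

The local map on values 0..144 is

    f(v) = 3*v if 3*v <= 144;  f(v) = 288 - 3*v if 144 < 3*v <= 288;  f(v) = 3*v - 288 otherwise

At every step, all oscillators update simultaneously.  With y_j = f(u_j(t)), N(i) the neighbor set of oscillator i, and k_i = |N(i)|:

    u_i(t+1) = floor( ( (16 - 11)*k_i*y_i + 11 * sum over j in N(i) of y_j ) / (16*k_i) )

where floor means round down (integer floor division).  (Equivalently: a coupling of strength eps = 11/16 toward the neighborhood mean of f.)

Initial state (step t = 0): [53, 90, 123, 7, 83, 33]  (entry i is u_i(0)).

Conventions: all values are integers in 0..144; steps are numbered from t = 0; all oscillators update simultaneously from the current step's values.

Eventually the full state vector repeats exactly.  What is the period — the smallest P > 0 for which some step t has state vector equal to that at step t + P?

Answer: 2
Key observation: The state at step 11, [108, 108, 108, 108, 108, 108], reappears at step 13 — and no state repeats earlier — so the cycle the system enters has period 2.

Derivation:
t=0: [53, 90, 123, 7, 83, 33]
t=1: [53, 62, 65, 64, 43, 72]
t=2: [108, 112, 88, 118, 102, 98]
t=3: [50, 32, 26, 39, 33, 16]
t=4: [116, 102, 73, 118, 90, 75]
t=5: [47, 39, 49, 47, 39, 49]
t=6: [132, 128, 132, 132, 128, 132]
t=7: [103, 101, 103, 103, 101, 103]
t=8: [18, 17, 18, 18, 17, 18]
t=9: [52, 52, 52, 52, 52, 52]
t=10: [132, 132, 132, 132, 132, 132]
t=11: [108, 108, 108, 108, 108, 108]
t=12: [36, 36, 36, 36, 36, 36]
t=13: [108, 108, 108, 108, 108, 108]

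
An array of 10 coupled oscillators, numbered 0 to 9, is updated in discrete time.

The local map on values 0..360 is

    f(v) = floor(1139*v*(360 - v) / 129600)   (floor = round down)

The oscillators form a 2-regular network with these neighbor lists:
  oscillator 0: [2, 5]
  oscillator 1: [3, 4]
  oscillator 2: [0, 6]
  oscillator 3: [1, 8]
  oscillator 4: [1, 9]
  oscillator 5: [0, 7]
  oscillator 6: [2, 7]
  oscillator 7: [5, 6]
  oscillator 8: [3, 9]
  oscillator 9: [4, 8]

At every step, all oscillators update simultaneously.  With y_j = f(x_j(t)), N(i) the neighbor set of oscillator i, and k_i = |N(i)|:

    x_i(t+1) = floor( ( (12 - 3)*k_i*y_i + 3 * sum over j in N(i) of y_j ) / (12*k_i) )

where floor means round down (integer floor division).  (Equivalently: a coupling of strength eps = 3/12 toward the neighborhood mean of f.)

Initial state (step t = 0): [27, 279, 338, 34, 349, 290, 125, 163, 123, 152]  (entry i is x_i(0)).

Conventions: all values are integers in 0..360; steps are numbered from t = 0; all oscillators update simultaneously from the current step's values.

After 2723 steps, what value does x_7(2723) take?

Simulating step by step:
t=0: [27, 279, 338, 34, 349, 290, 125, 163, 123, 152]
t=1: [89, 164, 90, 129, 84, 178, 236, 266, 238, 243]
t=2: [220, 269, 218, 262, 218, 266, 246, 231, 255, 244]
t=3: [263, 223, 268, 225, 261, 230, 251, 253, 235, 249]
t=4: [227, 262, 220, 265, 234, 254, 236, 240, 257, 242]
t=5: [262, 228, 267, 222, 253, 241, 258, 251, 232, 248]
t=6: [227, 261, 220, 267, 241, 247, 230, 240, 259, 245]
t=7: [263, 229, 268, 220, 248, 248, 261, 253, 229, 245]
t=8: [225, 261, 218, 268, 246, 240, 226, 236, 261, 248]
t=9: [265, 228, 270, 218, 243, 255, 265, 257, 227, 242]
t=10: [221, 263, 215, 270, 251, 232, 221, 231, 264, 251]
t=11: [268, 224, 272, 215, 238, 261, 268, 261, 223, 237]
t=12: [216, 266, 211, 271, 256, 225, 216, 225, 267, 257]
t=13: [272, 219, 275, 212, 231, 266, 272, 266, 218, 230]
t=14: [210, 270, 206, 274, 262, 217, 210, 217, 271, 263]
t=15: [275, 213, 277, 208, 223, 272, 275, 272, 212, 222]
t=16: [205, 274, 202, 276, 269, 209, 205, 209, 274, 269]
t=17: [278, 207, 279, 204, 214, 277, 278, 277, 207, 214]
t=18: [200, 277, 198, 278, 274, 201, 200, 201, 277, 274]
t=19: [280, 202, 281, 200, 206, 280, 280, 280, 202, 206]
t=20: [195, 279, 195, 280, 278, 196, 195, 196, 279, 278]
t=21: [282, 198, 282, 196, 199, 282, 282, 282, 198, 199]
t=22: [193, 281, 193, 281, 281, 193, 193, 193, 281, 281]
t=23: [283, 195, 283, 195, 195, 283, 283, 283, 195, 195]
t=24: [191, 282, 191, 282, 282, 191, 191, 191, 282, 282]
t=25: [283, 193, 283, 193, 193, 283, 283, 283, 193, 193]
t=26: [191, 283, 191, 283, 283, 191, 191, 191, 283, 283]
t=27: [283, 191, 283, 191, 191, 283, 283, 283, 191, 191]
t=28: [191, 283, 191, 283, 283, 191, 191, 191, 283, 283]

Answer: x_7(2723) = 283
Key observation: The state at step 26, [191, 283, 191, 283, 283, 191, 191, 191, 283, 283], reappears at step 28: the system is in a cycle of period 2 from step 26 on.  Therefore the state at step 2723 equals the state at step 26 + ((2723 - 26) mod 2) = 27, which is [283, 191, 283, 191, 191, 283, 283, 283, 191, 191].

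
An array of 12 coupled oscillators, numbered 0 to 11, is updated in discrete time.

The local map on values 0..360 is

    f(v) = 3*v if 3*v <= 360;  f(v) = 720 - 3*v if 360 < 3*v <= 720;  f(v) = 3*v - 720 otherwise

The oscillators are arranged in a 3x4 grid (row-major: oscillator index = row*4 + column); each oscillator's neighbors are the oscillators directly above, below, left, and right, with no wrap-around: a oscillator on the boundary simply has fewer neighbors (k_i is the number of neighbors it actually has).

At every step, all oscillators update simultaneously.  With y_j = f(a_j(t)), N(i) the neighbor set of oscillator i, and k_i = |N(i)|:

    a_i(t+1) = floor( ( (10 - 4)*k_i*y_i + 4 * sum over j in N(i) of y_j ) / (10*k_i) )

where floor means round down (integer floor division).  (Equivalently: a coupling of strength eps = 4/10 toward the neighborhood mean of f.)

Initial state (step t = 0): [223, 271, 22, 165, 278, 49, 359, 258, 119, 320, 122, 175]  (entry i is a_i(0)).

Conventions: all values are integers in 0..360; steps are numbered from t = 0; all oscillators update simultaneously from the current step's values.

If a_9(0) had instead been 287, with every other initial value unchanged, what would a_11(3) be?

Simulating step by step:
t=0: [223, 271, 22, 165, 278, 49, 359, 258, 119, 287, 122, 175]
t=1: [72, 91, 129, 159, 142, 158, 276, 136, 265, 199, 304, 198]
t=2: [243, 269, 283, 274, 248, 227, 173, 250, 128, 142, 162, 176]
t=3: [27, 75, 129, 93, 65, 84, 163, 84, 265, 257, 232, 168]

Answer: a_11(3) = 168
Key observation: This trace re-runs the system from the modified initial state.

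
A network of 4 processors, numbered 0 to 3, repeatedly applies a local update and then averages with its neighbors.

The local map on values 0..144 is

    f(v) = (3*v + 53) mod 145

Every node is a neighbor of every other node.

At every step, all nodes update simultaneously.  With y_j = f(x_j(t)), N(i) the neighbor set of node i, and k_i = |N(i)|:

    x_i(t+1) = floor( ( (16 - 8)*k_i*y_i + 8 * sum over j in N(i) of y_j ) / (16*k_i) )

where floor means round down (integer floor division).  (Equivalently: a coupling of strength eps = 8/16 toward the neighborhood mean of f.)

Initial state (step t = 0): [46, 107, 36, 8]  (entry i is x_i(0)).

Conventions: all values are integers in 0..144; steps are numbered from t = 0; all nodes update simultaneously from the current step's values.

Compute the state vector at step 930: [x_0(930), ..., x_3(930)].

Answer: [43, 56, 34, 53]
Key observation: The state at step 18, [43, 56, 34, 53], reappears at step 24: the system is in a cycle of period 6 from step 18 on.  Therefore the state at step 930 equals the state at step 18 + ((930 - 18) mod 6) = 18, which is [43, 56, 34, 53].

Derivation:
t=0: [46, 107, 36, 8]
t=1: [52, 65, 42, 62]
t=2: [70, 83, 60, 80]
t=3: [76, 40, 66, 37]
t=4: [93, 57, 83, 54]
t=5: [47, 60, 37, 57]
t=6: [55, 68, 45, 65]
t=7: [79, 92, 69, 89]
t=8: [30, 43, 69, 40]
t=9: [101, 66, 92, 63]
t=10: [73, 86, 64, 83]
t=11: [85, 50, 76, 47]
t=12: [49, 62, 88, 59]
t=13: [61, 74, 52, 71]
t=14: [98, 111, 89, 108]
t=15: [64, 77, 55, 74]
t=16: [107, 120, 98, 117]
t=17: [91, 104, 82, 101]
t=18: [43, 56, 34, 53]
t=19: [44, 57, 35, 54]
t=20: [47, 60, 38, 57]
t=21: [56, 69, 47, 66]
t=22: [83, 96, 74, 93]
t=23: [43, 56, 82, 53]
t=24: [43, 56, 34, 53]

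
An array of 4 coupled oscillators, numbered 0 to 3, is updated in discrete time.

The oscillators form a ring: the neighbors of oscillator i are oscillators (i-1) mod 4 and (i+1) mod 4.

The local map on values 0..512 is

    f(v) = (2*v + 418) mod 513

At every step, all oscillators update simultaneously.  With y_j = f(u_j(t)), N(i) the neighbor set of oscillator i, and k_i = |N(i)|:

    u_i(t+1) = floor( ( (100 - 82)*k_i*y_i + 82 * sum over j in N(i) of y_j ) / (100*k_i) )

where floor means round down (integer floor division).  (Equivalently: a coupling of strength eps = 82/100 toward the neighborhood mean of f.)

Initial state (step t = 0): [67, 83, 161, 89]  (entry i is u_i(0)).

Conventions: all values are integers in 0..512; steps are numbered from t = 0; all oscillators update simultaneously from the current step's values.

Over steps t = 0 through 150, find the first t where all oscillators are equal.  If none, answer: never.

Simulating step by step:
t=0: [67, 83, 161, 89]  (not all equal)
t=1: [70, 121, 104, 124]  (not all equal)
t=2: [131, 91, 143, 92]  (not all equal)
t=3: [102, 162, 106, 162]  (not all equal)
t=4: [207, 133, 208, 133]  (not all equal)
t=5: [197, 293, 198, 293]  (not all equal)
t=6: [456, 334, 456, 334]  (not all equal)
t=7: [103, 260, 103, 260]  (not all equal)
t=8: [368, 167, 368, 167]  (not all equal)
t=9: [219, 147, 219, 147]  (not all equal)
t=10: [224, 317, 224, 317]  (not all equal)
t=11: [84, 294, 84, 294]  (not all equal)
t=12: [417, 148, 417, 148]  (not all equal)
t=13: [205, 221, 205, 221]  (not all equal)
t=14: [341, 320, 341, 320]  (not all equal)
t=15: [39, 66, 39, 66]  (not all equal)
t=16: [119, 413, 119, 413]  (not all equal)
t=17: [204, 156, 204, 156]  (not all equal)
t=18: [234, 295, 234, 295]  (not all equal)
t=19: [473, 394, 473, 394]  (not all equal)
t=20: [208, 309, 208, 309]  (not all equal)
t=21: [65, 265, 65, 265]  (not all equal)
t=22: [363, 107, 363, 107]  (not all equal)
t=23: [118, 118, 118, 118]  (all equal)

Answer: 23
Key observation: Synchronization is absorbing here: once all oscillators are equal they stay equal, and step 23 is the first all-equal step.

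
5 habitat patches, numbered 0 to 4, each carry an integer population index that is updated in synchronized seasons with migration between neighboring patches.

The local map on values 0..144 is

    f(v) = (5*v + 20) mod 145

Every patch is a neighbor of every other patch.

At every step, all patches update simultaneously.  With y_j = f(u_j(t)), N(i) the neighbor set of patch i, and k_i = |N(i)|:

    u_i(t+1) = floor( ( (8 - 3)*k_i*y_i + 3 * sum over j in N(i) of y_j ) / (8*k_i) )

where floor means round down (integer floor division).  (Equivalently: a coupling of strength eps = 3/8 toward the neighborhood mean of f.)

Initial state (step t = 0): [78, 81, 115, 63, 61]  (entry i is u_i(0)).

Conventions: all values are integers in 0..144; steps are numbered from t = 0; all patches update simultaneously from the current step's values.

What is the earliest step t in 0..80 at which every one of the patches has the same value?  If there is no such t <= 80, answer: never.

Answer: never
Key observation: The state at step 37 reappears at step 44 — the system is in a cycle of period 7 from step 37 on.  No step 0..44 is synchronized, and the cycle repeats forever, so no step up to 80 (or ever) has all patches equal.

Derivation:
t=0: [78, 81, 115, 63, 61]  (not all equal)
t=1: [96, 104, 40, 56, 51]  (not all equal)
t=2: [70, 91, 75, 41, 105]  (not all equal)
t=3: [81, 60, 94, 81, 97]  (not all equal)
t=4: [111, 55, 69, 111, 77]  (not all equal)
t=5: [118, 47, 84, 118, 105]  (not all equal)
t=6: [42, 85, 29, 42, 85]  (not all equal)
t=7: [64, 25, 30, 64, 25]  (not all equal)
t=8: [38, 11, 25, 38, 11]  (not all equal)
t=9: [60, 66, 26, 60, 66]  (not all equal)
t=10: [33, 49, 20, 33, 49]  (not all equal)
t=11: [62, 105, 105, 62, 105]  (not all equal)
t=12: [59, 96, 96, 59, 96]  (not all equal)
t=13: [36, 57, 57, 36, 57]  (not all equal)
t=14: [43, 22, 22, 43, 22]  (not all equal)
t=15: [101, 122, 122, 101, 122]  (not all equal)
t=16: [78, 57, 57, 78, 57]  (not all equal)
t=17: [90, 34, 34, 90, 34]  (not all equal)
t=18: [37, 43, 43, 37, 43]  (not all equal)
t=19: [68, 84, 84, 68, 84]  (not all equal)
t=20: [51, 17, 17, 51, 17]  (not all equal)
t=21: [122, 109, 109, 122, 109]  (not all equal)
t=22: [72, 115, 115, 72, 115]  (not all equal)
t=23: [68, 29, 29, 68, 29]  (not all equal)
t=24: [55, 29, 29, 55, 29]  (not all equal)
t=25: [9, 17, 17, 9, 17]  (not all equal)
t=26: [76, 97, 97, 76, 97]  (not all equal)
t=27: [98, 77, 77, 98, 77]  (not all equal)
t=28: [86, 107, 107, 86, 107]  (not all equal)
t=29: [44, 100, 100, 44, 100]  (not all equal)
t=30: [92, 86, 86, 92, 86]  (not all equal)
t=31: [36, 20, 20, 36, 20]  (not all equal)
t=32: [73, 107, 107, 73, 107]  (not all equal)
t=33: [102, 115, 115, 102, 115]  (not all equal)
t=34: [72, 30, 30, 72, 30]  (not all equal)
t=35: [71, 37, 37, 71, 37]  (not all equal)
t=36: [77, 64, 64, 77, 64]  (not all equal)
t=37: [96, 62, 62, 96, 62]  (not all equal)
t=38: [57, 44, 44, 57, 44]  (not all equal)
t=39: [37, 80, 80, 37, 80]  (not all equal)
t=40: [79, 116, 116, 79, 116]  (not all equal)
t=41: [95, 39, 39, 95, 39]  (not all equal)
t=42: [62, 68, 68, 62, 68]  (not all equal)
t=43: [48, 64, 64, 48, 64]  (not all equal)
t=44: [96, 62, 62, 96, 62]  (not all equal)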